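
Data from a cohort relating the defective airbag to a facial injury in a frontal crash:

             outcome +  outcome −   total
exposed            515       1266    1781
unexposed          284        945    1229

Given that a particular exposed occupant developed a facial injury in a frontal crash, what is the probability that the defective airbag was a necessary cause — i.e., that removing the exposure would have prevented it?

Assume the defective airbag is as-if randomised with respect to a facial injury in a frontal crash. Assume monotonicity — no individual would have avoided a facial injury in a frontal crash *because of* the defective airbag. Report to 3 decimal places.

p₁ = P(outcome | exposed) = 515/1781 = 0.28916
p₀ = P(outcome | unexposed) = 284/1229 = 0.23108
Under exogeneity and monotonicity, PN = (p₁ − p₀)/p₁.
PN = (0.28916 − 0.23108) / 0.28916 ≈ 0.2009

PN ≈ 0.201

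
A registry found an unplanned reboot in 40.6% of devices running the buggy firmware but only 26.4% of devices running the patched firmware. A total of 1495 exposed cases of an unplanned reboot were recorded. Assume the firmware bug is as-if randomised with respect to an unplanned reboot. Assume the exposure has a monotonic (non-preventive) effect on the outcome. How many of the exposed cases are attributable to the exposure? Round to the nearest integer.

p₁ = 0.406, p₀ = 0.264.
PN = (p₁ − p₀)/p₁ = (0.406 − 0.264) / 0.406 ≈ 0.34975.
Attributable cases ≈ PN × (exposed cases) = 0.34975 × 1495 ≈ 522.88.

about 523 cases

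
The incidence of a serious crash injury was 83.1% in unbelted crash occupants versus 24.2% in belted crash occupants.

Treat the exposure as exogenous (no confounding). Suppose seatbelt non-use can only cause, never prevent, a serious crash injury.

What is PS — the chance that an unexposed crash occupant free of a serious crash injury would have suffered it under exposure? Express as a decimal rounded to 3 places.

PS ≈ 0.777

p₁ = 0.831, p₀ = 0.242.
Under exogeneity and monotonicity, PS = (p₁ − p₀) / (1 − p₀).
PS = (0.831 − 0.242) / (1 − 0.242) = 0.589 / 0.758 ≈ 0.7770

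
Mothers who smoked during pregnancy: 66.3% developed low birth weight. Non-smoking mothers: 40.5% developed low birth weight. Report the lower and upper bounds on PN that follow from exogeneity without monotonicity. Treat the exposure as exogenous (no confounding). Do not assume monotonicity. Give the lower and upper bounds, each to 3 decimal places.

0.389 ≤ PN ≤ 0.897

p₁ = 0.663, p₀ = 0.405.
Under exogeneity alone the bounds on PN are max{0,(p₁−p₀)/p₁} ≤ PN ≤ min{1,(1−p₀)/p₁}.
  lower = (p₁ − p₀)/p₁ = 0.258 / 0.663 ≈ 0.3891
  upper = min{1, (1 − p₀)/p₁} = 0.595 / 0.663 ≈ 0.8974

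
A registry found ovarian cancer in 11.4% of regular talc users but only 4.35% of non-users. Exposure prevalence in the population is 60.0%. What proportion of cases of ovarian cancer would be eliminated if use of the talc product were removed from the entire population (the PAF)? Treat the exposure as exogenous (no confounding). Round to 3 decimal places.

p₁ = 0.114, p₀ = 0.0435.
Overall risk P(Y=1) = π·p₁ + (1−π)·p₀ = 0.6×0.114 + 0.4×0.0435 = 0.0858.
Under exogeneity, PAF = [P(Y=1) − p₀] / P(Y=1).
PAF = (0.0858 − 0.0435) / 0.0858 ≈ 0.4930

PAF ≈ 0.493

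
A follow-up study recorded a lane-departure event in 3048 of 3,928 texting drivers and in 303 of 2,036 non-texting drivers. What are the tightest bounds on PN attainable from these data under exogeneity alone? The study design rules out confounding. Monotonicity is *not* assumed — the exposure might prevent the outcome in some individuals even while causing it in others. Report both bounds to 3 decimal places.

0.808 ≤ PN ≤ 1.000

p₁ = P(outcome | exposed) = 3048/3928 = 0.77597
p₀ = P(outcome | unexposed) = 303/2036 = 0.14882
Under exogeneity alone the bounds on PN are max{0,(p₁−p₀)/p₁} ≤ PN ≤ min{1,(1−p₀)/p₁}.
  lower = (p₁ − p₀)/p₁ = 0.62715 / 0.77597 ≈ 0.8082
  upper = min{1, (1 − p₀)/p₁} = 0.85118 / 0.77597 ≈ 1.0969 → capped at 1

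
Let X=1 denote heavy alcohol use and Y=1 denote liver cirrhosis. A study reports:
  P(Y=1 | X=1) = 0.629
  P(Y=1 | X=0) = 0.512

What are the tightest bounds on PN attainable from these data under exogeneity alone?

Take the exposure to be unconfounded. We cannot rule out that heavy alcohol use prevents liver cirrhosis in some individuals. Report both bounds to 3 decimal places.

Let p₁ = 0.629, p₀ = 0.512.
Under exogeneity alone the bounds on PN are max{0,(p₁−p₀)/p₁} ≤ PN ≤ min{1,(1−p₀)/p₁}.
  lower = (p₁ − p₀)/p₁ = 0.117 / 0.629 ≈ 0.1860
  upper = min{1, (1 − p₀)/p₁} = 0.488 / 0.629 ≈ 0.7758

0.186 ≤ PN ≤ 0.776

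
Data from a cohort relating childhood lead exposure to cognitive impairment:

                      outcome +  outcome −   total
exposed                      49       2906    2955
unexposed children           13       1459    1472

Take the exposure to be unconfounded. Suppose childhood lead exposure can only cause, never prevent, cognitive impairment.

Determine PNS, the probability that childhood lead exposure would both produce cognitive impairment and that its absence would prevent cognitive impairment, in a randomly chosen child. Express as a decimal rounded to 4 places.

PNS ≈ 0.0078

p₁ = P(outcome | exposed) = 49/2955 = 0.016582
p₀ = P(outcome | unexposed) = 13/1472 = 0.0088315
Under exogeneity and monotonicity, PNS = p₁ − p₀.
PNS = 0.016582 − 0.0088315 = 0.0077505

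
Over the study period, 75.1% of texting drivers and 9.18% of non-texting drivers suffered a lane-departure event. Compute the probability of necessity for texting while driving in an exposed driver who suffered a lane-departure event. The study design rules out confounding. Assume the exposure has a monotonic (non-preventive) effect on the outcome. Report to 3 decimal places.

PN ≈ 0.878

p₁ = 0.751, p₀ = 0.0918.
Under exogeneity and monotonicity, PN = (p₁ − p₀) / p₁.
PN = (0.751 − 0.0918) / 0.751 = 0.6592 / 0.751 ≈ 0.8778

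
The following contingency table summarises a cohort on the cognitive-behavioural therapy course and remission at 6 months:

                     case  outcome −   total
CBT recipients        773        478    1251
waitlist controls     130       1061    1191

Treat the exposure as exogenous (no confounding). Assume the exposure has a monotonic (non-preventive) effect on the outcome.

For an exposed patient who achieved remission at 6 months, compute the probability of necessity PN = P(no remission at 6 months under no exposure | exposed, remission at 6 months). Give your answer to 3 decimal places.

PN ≈ 0.823

p₁ = P(outcome | exposed) = 773/1251 = 0.61791
p₀ = P(outcome | unexposed) = 130/1191 = 0.10915
Under exogeneity and monotonicity, PN = (p₁ − p₀)/p₁.
PN = (0.61791 − 0.10915) / 0.61791 ≈ 0.8234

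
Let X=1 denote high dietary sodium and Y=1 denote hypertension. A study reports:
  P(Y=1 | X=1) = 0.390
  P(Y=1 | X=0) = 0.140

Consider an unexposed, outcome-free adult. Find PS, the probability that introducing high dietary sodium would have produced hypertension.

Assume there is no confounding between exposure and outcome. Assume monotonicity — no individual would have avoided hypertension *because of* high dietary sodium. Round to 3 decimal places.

Let p₁ = 0.39, p₀ = 0.14.
Under exogeneity and monotonicity, PS = (p₁ − p₀) / (1 − p₀).
PS = (0.39 − 0.14) / (1 − 0.14) = 0.25 / 0.86 ≈ 0.2907

PS ≈ 0.291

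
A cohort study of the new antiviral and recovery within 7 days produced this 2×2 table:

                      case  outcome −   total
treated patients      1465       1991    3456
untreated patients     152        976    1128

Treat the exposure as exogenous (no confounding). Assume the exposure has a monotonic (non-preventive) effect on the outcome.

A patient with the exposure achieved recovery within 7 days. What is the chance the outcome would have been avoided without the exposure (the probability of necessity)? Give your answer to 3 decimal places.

PN ≈ 0.682

p₁ = P(outcome | exposed) = 1465/3456 = 0.4239
p₀ = P(outcome | unexposed) = 152/1128 = 0.13475
Under exogeneity and monotonicity, PN = (p₁ − p₀)/p₁.
PN = (0.4239 − 0.13475) / 0.4239 ≈ 0.6821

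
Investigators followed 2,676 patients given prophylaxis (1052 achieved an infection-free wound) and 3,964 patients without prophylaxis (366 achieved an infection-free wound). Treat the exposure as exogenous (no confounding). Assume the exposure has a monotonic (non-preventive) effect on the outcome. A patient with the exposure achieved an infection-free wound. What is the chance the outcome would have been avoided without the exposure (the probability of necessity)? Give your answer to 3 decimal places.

p₁ = P(outcome | exposed) = 1052/2676 = 0.39312
p₀ = P(outcome | unexposed) = 366/3964 = 0.092331
Under exogeneity and monotonicity, PN = (p₁ − p₀) / p₁.
PN = (0.39312 − 0.092331) / 0.39312 = 0.30079 / 0.39312 ≈ 0.7651

PN ≈ 0.765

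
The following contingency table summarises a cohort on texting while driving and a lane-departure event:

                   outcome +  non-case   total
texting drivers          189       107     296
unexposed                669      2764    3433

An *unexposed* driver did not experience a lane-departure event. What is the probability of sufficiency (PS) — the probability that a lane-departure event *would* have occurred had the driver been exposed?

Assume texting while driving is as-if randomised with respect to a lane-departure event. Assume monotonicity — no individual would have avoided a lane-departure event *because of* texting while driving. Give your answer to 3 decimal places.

PS ≈ 0.551

p₁ = P(outcome | exposed) = 189/296 = 0.63851
p₀ = P(outcome | unexposed) = 669/3433 = 0.19487
Under exogeneity and monotonicity, PS = (p₁ − p₀)/(1 − p₀).
PS = (0.63851 − 0.19487) / 0.80513 ≈ 0.5510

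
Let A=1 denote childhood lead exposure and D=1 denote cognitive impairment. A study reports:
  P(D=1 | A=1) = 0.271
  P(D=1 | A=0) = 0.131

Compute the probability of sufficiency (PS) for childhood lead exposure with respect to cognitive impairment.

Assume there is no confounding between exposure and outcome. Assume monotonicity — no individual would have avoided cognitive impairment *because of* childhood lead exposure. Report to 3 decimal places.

PS ≈ 0.161

Let p₁ = 0.271, p₀ = 0.131.
Under exogeneity and monotonicity, PS = (p₁ − p₀) / (1 − p₀).
PS = (0.271 − 0.131) / (1 − 0.131) = 0.14 / 0.869 ≈ 0.1611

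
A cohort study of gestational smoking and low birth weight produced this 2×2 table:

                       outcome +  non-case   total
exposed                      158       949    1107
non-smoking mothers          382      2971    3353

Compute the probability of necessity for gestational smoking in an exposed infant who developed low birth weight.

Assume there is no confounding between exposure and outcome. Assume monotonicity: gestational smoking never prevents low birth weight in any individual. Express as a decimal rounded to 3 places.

PN ≈ 0.202

p₁ = P(outcome | exposed) = 158/1107 = 0.14273
p₀ = P(outcome | unexposed) = 382/3353 = 0.11393
Under exogeneity and monotonicity, PN = (p₁ − p₀) / p₁.
PN = (0.14273 − 0.11393) / 0.14273 = 0.0288 / 0.14273 ≈ 0.2018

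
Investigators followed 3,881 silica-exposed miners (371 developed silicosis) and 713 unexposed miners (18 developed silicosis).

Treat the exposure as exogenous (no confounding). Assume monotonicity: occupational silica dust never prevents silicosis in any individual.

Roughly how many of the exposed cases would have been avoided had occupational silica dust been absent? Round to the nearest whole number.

about 273 cases

p₁ = P(outcome | exposed) = 371/3881 = 0.095594
p₀ = P(outcome | unexposed) = 18/713 = 0.025245
PN = (p₁ − p₀)/p₁ = (0.095594 − 0.025245) / 0.095594 ≈ 0.73591.
Attributable cases ≈ PN × (exposed cases) = 0.73591 × 371 ≈ 273.02.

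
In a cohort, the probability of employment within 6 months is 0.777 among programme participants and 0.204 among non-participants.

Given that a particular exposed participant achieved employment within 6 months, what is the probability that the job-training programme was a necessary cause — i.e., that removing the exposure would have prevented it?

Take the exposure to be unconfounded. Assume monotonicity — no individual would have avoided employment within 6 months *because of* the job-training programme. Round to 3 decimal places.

PN ≈ 0.737

Let p₁ = 0.777, p₀ = 0.204.
Under exogeneity and monotonicity, PN = (p₁ − p₀) / p₁.
PN = (0.777 − 0.204) / 0.777 = 0.573 / 0.777 ≈ 0.7375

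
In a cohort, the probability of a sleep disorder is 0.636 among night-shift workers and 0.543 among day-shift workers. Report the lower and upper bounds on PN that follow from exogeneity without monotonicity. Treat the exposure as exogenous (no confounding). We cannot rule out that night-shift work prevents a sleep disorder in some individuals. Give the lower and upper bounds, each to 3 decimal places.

0.146 ≤ PN ≤ 0.719

Let p₁ = 0.636, p₀ = 0.543.
Under exogeneity alone the bounds on PN are max{0,(p₁−p₀)/p₁} ≤ PN ≤ min{1,(1−p₀)/p₁}.
  lower = (p₁ − p₀)/p₁ = 0.093 / 0.636 ≈ 0.1462
  upper = min{1, (1 − p₀)/p₁} = 0.457 / 0.636 ≈ 0.7186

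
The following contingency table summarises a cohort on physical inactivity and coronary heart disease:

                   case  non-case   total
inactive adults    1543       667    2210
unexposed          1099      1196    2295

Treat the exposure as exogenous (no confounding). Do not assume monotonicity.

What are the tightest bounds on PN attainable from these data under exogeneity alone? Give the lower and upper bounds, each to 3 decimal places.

p₁ = P(outcome | exposed) = 1543/2210 = 0.69819
p₀ = P(outcome | unexposed) = 1099/2295 = 0.47887
Under exogeneity alone the bounds on PN are max{0,(p₁−p₀)/p₁} ≤ PN ≤ min{1,(1−p₀)/p₁}.
  lower = (p₁ − p₀)/p₁ = 0.21932 / 0.69819 ≈ 0.3141
  upper = min{1, (1 − p₀)/p₁} = 0.52113 / 0.69819 ≈ 0.7464

0.314 ≤ PN ≤ 0.746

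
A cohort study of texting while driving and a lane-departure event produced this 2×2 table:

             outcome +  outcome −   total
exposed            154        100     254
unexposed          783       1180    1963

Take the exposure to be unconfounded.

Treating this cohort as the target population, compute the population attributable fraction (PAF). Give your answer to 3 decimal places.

PAF ≈ 0.056

p₁ = P(outcome | exposed) = 154/254 = 0.6063
p₀ = P(outcome | unexposed) = 783/1963 = 0.39888
Exposure prevalence π = 254/2217 = 0.11457; overall risk P(Y=1) = 0.42264.
Under exogeneity, PAF = [P(Y=1) − p₀]/P(Y=1).
PAF = (0.42264 − 0.39888) / 0.42264 ≈ 0.0562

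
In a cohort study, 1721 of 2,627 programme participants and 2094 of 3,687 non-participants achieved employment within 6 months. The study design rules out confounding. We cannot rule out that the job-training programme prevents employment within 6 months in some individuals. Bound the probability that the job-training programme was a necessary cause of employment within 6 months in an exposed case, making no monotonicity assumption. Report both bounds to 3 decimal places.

0.133 ≤ PN ≤ 0.660

p₁ = P(outcome | exposed) = 1721/2627 = 0.65512
p₀ = P(outcome | unexposed) = 2094/3687 = 0.56794
Under exogeneity alone the bounds on PN are max{0,(p₁−p₀)/p₁} ≤ PN ≤ min{1,(1−p₀)/p₁}.
  lower = (p₁ − p₀)/p₁ = 0.087178 / 0.65512 ≈ 0.1331
  upper = min{1, (1 − p₀)/p₁} = 0.43206 / 0.65512 ≈ 0.6595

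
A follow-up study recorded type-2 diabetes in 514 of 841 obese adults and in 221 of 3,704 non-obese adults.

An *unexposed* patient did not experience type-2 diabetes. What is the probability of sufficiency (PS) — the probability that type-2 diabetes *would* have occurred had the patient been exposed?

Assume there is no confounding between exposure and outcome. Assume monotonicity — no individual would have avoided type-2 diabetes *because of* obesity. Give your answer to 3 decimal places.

PS ≈ 0.587

p₁ = P(outcome | exposed) = 514/841 = 0.61118
p₀ = P(outcome | unexposed) = 221/3704 = 0.059665
Under exogeneity and monotonicity, PS = (p₁ − p₀) / (1 − p₀).
PS = (0.61118 − 0.059665) / (1 − 0.059665) = 0.55151 / 0.94033 ≈ 0.5865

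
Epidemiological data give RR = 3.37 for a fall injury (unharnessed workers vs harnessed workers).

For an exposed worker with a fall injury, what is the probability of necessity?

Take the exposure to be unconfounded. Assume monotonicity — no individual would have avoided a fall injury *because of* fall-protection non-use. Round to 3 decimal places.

Under exogeneity and monotonicity, PN = (RR − 1) / RR = 1 − 1/RR.
PN = (3.37 − 1) / 3.37 = 2.37 / 3.37 ≈ 0.7033

PN ≈ 0.703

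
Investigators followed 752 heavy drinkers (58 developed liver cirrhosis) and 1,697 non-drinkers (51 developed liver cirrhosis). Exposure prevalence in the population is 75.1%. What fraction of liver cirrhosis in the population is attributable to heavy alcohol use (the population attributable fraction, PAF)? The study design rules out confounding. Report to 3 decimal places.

p₁ = P(outcome | exposed) = 58/752 = 0.077128
p₀ = P(outcome | unexposed) = 51/1697 = 0.030053
Overall risk P(Y=1) = π·p₁ + (1−π)·p₀ = 0.751×0.077128 + 0.249×0.030053 = 0.065406.
Under exogeneity, PAF = [P(Y=1) − p₀] / P(Y=1).
PAF = (0.065406 − 0.030053) / 0.065406 ≈ 0.5405

PAF ≈ 0.541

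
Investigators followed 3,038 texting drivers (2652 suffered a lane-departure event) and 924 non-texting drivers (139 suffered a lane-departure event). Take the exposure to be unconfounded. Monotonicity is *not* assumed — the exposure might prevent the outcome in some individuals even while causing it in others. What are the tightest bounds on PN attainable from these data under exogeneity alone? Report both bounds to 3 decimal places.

p₁ = P(outcome | exposed) = 2652/3038 = 0.87294
p₀ = P(outcome | unexposed) = 139/924 = 0.15043
Under exogeneity alone the bounds on PN are max{0,(p₁−p₀)/p₁} ≤ PN ≤ min{1,(1−p₀)/p₁}.
  lower = (p₁ − p₀)/p₁ = 0.72251 / 0.87294 ≈ 0.8277
  upper = min{1, (1 − p₀)/p₁} = 0.84957 / 0.87294 ≈ 0.9732

0.828 ≤ PN ≤ 0.973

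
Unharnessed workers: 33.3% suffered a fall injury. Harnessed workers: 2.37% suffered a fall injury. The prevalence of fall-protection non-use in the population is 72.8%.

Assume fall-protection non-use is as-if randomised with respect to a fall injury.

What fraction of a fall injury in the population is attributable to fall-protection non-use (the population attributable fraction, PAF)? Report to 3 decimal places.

p₁ = 0.333, p₀ = 0.0237.
Overall risk P(Y=1) = π·p₁ + (1−π)·p₀ = 0.728×0.333 + 0.272×0.0237 = 0.24887.
Under exogeneity, PAF = [P(Y=1) − p₀] / P(Y=1).
PAF = (0.24887 − 0.0237) / 0.24887 ≈ 0.9048

PAF ≈ 0.905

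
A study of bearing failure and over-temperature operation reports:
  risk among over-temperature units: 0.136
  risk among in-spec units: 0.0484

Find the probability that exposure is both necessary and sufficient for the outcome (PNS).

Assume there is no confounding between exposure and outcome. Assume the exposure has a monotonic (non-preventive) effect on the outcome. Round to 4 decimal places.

PNS ≈ 0.0876

Let p₁ = 0.136, p₀ = 0.0484.
Under exogeneity and monotonicity, PNS = p₁ − p₀.
PNS = 0.136 − 0.0484 = 0.0876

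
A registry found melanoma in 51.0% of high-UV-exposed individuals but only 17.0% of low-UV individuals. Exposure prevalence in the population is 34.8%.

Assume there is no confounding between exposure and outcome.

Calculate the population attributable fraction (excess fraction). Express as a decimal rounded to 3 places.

p₁ = 0.51, p₀ = 0.17.
Overall risk P(Y=1) = π·p₁ + (1−π)·p₀ = 0.348×0.51 + 0.652×0.17 = 0.28832.
Under exogeneity, PAF = [P(Y=1) − p₀] / P(Y=1).
PAF = (0.28832 − 0.17) / 0.28832 ≈ 0.4104

PAF ≈ 0.410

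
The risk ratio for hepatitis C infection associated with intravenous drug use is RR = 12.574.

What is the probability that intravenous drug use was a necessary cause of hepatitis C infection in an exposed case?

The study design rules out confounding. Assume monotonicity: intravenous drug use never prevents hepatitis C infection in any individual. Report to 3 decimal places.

PN ≈ 0.920

Under exogeneity and monotonicity, PN = (RR − 1) / RR = 1 − 1/RR.
PN = (12.574 − 1) / 12.574 = 11.57 / 12.574 ≈ 0.9205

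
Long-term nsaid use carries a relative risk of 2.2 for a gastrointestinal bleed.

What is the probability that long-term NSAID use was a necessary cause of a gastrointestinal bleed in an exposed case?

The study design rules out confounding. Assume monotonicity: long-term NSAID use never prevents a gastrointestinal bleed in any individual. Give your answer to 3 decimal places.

Under exogeneity and monotonicity, PN = (RR − 1) / RR = 1 − 1/RR.
PN = (2.2 − 1) / 2.2 = 1.2 / 2.2 ≈ 0.5455

PN ≈ 0.545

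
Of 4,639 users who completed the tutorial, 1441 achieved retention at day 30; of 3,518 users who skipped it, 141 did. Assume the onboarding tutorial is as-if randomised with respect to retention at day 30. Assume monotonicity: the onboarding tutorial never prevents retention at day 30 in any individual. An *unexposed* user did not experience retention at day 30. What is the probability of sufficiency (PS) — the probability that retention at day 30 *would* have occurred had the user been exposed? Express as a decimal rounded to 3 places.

p₁ = P(outcome | exposed) = 1441/4639 = 0.31063
p₀ = P(outcome | unexposed) = 141/3518 = 0.04008
Under exogeneity and monotonicity, PS = (p₁ − p₀) / (1 − p₀).
PS = (0.31063 − 0.04008) / (1 − 0.04008) = 0.27055 / 0.95992 ≈ 0.2818

PS ≈ 0.282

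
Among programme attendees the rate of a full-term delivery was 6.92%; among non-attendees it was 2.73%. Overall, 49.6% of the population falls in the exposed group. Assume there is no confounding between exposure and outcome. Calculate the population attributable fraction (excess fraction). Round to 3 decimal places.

PAF ≈ 0.432

p₁ = 0.0692, p₀ = 0.0273.
Overall risk P(Y=1) = π·p₁ + (1−π)·p₀ = 0.496×0.0692 + 0.504×0.0273 = 0.048082.
Under exogeneity, PAF = [P(Y=1) − p₀] / P(Y=1).
PAF = (0.048082 − 0.0273) / 0.048082 ≈ 0.4322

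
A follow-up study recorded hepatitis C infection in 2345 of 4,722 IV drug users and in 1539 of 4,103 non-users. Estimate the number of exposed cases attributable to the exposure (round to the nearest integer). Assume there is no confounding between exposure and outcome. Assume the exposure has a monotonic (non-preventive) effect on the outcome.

about 574 cases

p₁ = P(outcome | exposed) = 2345/4722 = 0.49661
p₀ = P(outcome | unexposed) = 1539/4103 = 0.37509
PN = (p₁ − p₀)/p₁ = (0.49661 − 0.37509) / 0.49661 ≈ 0.24470.
Attributable cases ≈ PN × (exposed cases) = 0.24470 × 2345 ≈ 573.82.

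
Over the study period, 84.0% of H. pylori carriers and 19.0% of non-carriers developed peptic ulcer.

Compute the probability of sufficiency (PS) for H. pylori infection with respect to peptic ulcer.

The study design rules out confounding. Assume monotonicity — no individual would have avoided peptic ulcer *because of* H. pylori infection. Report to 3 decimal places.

p₁ = 0.84, p₀ = 0.19.
Under exogeneity and monotonicity, PS = (p₁ − p₀) / (1 − p₀).
PS = (0.84 − 0.19) / (1 − 0.19) = 0.65 / 0.81 ≈ 0.8025

PS ≈ 0.802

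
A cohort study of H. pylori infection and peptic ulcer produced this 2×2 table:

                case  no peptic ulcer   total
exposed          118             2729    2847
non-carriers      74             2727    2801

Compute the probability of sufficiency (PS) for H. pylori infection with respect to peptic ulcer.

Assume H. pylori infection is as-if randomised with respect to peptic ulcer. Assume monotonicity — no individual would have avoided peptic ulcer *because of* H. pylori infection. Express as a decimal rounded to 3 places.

p₁ = P(outcome | exposed) = 118/2847 = 0.041447
p₀ = P(outcome | unexposed) = 74/2801 = 0.026419
Under exogeneity and monotonicity, PS = (p₁ − p₀)/(1 − p₀).
PS = (0.041447 − 0.026419) / 0.97358 ≈ 0.0154

PS ≈ 0.015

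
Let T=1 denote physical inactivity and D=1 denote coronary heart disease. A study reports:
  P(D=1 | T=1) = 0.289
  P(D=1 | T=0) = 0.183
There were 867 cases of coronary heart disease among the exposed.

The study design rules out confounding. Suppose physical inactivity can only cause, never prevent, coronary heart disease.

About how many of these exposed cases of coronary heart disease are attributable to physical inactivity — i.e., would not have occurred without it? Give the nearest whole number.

Let p₁ = 0.289, p₀ = 0.183.
PN = (p₁ − p₀)/p₁ = (0.289 − 0.183) / 0.289 ≈ 0.36678.
Attributable cases ≈ PN × (exposed cases) = 0.36678 × 867 ≈ 318.00.

about 318 cases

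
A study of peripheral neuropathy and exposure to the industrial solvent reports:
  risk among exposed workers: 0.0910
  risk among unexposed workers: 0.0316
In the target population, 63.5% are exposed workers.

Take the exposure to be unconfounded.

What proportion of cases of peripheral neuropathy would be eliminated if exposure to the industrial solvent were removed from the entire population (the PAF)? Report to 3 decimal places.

Let p₁ = 0.091, p₀ = 0.0316.
Overall risk P(Y=1) = π·p₁ + (1−π)·p₀ = 0.635×0.091 + 0.365×0.0316 = 0.069319.
Under exogeneity, PAF = [P(Y=1) − p₀] / P(Y=1).
PAF = (0.069319 − 0.0316) / 0.069319 ≈ 0.5441

PAF ≈ 0.544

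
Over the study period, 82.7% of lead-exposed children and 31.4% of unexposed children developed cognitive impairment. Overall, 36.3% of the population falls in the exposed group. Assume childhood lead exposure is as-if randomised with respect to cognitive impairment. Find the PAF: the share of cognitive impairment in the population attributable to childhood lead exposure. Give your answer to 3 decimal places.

PAF ≈ 0.372

p₁ = 0.827, p₀ = 0.314.
Overall risk P(Y=1) = π·p₁ + (1−π)·p₀ = 0.363×0.827 + 0.637×0.314 = 0.50022.
Under exogeneity, PAF = [P(Y=1) − p₀] / P(Y=1).
PAF = (0.50022 − 0.314) / 0.50022 ≈ 0.3723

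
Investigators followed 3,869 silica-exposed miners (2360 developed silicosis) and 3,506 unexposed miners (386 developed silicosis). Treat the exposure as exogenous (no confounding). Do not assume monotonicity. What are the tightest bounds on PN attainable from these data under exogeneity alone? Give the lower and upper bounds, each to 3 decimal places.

p₁ = P(outcome | exposed) = 2360/3869 = 0.60998
p₀ = P(outcome | unexposed) = 386/3506 = 0.1101
Under exogeneity alone the bounds on PN are max{0,(p₁−p₀)/p₁} ≤ PN ≤ min{1,(1−p₀)/p₁}.
  lower = (p₁ − p₀)/p₁ = 0.49988 / 0.60998 ≈ 0.8195
  upper = min{1, (1 − p₀)/p₁} = 0.8899 / 0.60998 ≈ 1.4589 → capped at 1

0.820 ≤ PN ≤ 1.000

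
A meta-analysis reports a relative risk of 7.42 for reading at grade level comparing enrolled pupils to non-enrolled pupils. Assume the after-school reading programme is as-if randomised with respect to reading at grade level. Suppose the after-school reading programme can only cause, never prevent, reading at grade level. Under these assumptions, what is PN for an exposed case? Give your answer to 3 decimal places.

Under exogeneity and monotonicity, PN = (RR − 1) / RR = 1 − 1/RR.
PN = (7.42 − 1) / 7.42 = 6.42 / 7.42 ≈ 0.8652

PN ≈ 0.865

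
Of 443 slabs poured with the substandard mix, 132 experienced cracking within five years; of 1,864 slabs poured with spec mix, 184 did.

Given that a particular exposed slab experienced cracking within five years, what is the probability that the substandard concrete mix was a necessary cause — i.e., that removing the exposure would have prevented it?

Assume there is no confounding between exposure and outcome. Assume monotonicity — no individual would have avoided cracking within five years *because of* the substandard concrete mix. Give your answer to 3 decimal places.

PN ≈ 0.669

p₁ = P(outcome | exposed) = 132/443 = 0.29797
p₀ = P(outcome | unexposed) = 184/1864 = 0.098712
Under exogeneity and monotonicity, PN = (p₁ − p₀) / p₁.
PN = (0.29797 − 0.098712) / 0.29797 = 0.19926 / 0.29797 ≈ 0.6687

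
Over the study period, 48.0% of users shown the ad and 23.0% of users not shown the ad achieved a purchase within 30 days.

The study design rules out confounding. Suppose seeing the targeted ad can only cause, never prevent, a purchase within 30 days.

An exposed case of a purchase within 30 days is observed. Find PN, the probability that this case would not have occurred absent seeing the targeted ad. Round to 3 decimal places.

p₁ = 0.48, p₀ = 0.23.
Under exogeneity and monotonicity, PN = (p₁ − p₀) / p₁.
PN = (0.48 − 0.23) / 0.48 = 0.25 / 0.48 ≈ 0.5208

PN ≈ 0.521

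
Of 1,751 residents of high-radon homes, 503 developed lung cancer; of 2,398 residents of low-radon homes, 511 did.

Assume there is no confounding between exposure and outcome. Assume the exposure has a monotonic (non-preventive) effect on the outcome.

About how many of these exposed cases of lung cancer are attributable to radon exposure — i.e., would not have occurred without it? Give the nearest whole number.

about 130 cases

p₁ = P(outcome | exposed) = 503/1751 = 0.28726
p₀ = P(outcome | unexposed) = 511/2398 = 0.21309
PN = (p₁ − p₀)/p₁ = (0.28726 − 0.21309) / 0.28726 ≈ 0.25819.
Attributable cases ≈ PN × (exposed cases) = 0.25819 × 503 ≈ 129.87.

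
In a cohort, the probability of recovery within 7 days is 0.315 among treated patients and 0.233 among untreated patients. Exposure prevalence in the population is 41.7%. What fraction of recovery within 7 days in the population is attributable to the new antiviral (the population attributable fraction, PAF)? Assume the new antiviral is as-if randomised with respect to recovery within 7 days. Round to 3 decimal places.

PAF ≈ 0.128

Let p₁ = 0.315, p₀ = 0.233.
Overall risk P(Y=1) = π·p₁ + (1−π)·p₀ = 0.417×0.315 + 0.583×0.233 = 0.26719.
Under exogeneity, PAF = [P(Y=1) − p₀] / P(Y=1).
PAF = (0.26719 − 0.233) / 0.26719 ≈ 0.1280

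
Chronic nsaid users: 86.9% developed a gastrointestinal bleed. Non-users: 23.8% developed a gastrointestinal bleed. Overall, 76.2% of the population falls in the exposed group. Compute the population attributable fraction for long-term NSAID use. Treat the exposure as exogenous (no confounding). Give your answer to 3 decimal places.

PAF ≈ 0.669

p₁ = 0.869, p₀ = 0.238.
Overall risk P(Y=1) = π·p₁ + (1−π)·p₀ = 0.762×0.869 + 0.238×0.238 = 0.71882.
Under exogeneity, PAF = [P(Y=1) − p₀] / P(Y=1).
PAF = (0.71882 − 0.238) / 0.71882 ≈ 0.6689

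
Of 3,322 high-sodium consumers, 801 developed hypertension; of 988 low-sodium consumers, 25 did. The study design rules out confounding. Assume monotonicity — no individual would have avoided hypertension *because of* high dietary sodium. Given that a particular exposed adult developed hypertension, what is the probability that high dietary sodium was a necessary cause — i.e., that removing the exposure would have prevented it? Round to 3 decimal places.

PN ≈ 0.895

p₁ = P(outcome | exposed) = 801/3322 = 0.24112
p₀ = P(outcome | unexposed) = 25/988 = 0.025304
Under exogeneity and monotonicity, PN = (p₁ − p₀) / p₁.
PN = (0.24112 − 0.025304) / 0.24112 = 0.21582 / 0.24112 ≈ 0.8951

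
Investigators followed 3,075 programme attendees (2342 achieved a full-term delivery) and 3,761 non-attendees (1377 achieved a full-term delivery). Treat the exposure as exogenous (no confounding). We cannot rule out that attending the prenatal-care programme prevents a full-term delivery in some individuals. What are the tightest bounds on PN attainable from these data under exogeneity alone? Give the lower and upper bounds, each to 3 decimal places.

0.519 ≤ PN ≤ 0.832

p₁ = P(outcome | exposed) = 2342/3075 = 0.76163
p₀ = P(outcome | unexposed) = 1377/3761 = 0.36613
Under exogeneity alone the bounds on PN are max{0,(p₁−p₀)/p₁} ≤ PN ≤ min{1,(1−p₀)/p₁}.
  lower = (p₁ − p₀)/p₁ = 0.3955 / 0.76163 ≈ 0.5193
  upper = min{1, (1 − p₀)/p₁} = 0.63387 / 0.76163 ≈ 0.8323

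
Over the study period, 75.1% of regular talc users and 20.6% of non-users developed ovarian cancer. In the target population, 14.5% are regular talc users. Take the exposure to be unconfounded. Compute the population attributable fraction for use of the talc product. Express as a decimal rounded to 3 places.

PAF ≈ 0.277

p₁ = 0.751, p₀ = 0.206.
Overall risk P(Y=1) = π·p₁ + (1−π)·p₀ = 0.145×0.751 + 0.855×0.206 = 0.28502.
Under exogeneity, PAF = [P(Y=1) − p₀] / P(Y=1).
PAF = (0.28502 − 0.206) / 0.28502 ≈ 0.2773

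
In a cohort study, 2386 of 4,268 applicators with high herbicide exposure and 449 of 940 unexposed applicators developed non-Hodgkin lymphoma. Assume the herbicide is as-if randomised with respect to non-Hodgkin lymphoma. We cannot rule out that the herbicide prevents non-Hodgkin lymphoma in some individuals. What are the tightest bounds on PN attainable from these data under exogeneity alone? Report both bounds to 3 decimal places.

0.146 ≤ PN ≤ 0.934

p₁ = P(outcome | exposed) = 2386/4268 = 0.55904
p₀ = P(outcome | unexposed) = 449/940 = 0.47766
Under exogeneity alone the bounds on PN are max{0,(p₁−p₀)/p₁} ≤ PN ≤ min{1,(1−p₀)/p₁}.
  lower = (p₁ − p₀)/p₁ = 0.081384 / 0.55904 ≈ 0.1456
  upper = min{1, (1 − p₀)/p₁} = 0.52234 / 0.55904 ≈ 0.9343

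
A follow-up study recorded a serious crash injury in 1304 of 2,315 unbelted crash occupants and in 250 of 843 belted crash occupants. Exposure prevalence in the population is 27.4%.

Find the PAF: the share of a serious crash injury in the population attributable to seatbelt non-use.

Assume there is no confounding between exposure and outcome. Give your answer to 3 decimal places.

PAF ≈ 0.198

p₁ = P(outcome | exposed) = 1304/2315 = 0.56328
p₀ = P(outcome | unexposed) = 250/843 = 0.29656
Overall risk P(Y=1) = π·p₁ + (1−π)·p₀ = 0.274×0.56328 + 0.726×0.29656 = 0.36964.
Under exogeneity, PAF = [P(Y=1) − p₀] / P(Y=1).
PAF = (0.36964 − 0.29656) / 0.36964 ≈ 0.1977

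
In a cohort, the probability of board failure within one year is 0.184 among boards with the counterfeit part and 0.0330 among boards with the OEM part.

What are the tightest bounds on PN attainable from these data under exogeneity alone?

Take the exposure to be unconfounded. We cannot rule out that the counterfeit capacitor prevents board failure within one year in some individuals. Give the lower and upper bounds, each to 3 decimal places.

Let p₁ = 0.184, p₀ = 0.033.
Under exogeneity alone the bounds on PN are max{0,(p₁−p₀)/p₁} ≤ PN ≤ min{1,(1−p₀)/p₁}.
  lower = (p₁ − p₀)/p₁ = 0.151 / 0.184 ≈ 0.8207
  upper = min{1, (1 − p₀)/p₁} = 0.967 / 0.184 ≈ 5.2554 → capped at 1

0.821 ≤ PN ≤ 1.000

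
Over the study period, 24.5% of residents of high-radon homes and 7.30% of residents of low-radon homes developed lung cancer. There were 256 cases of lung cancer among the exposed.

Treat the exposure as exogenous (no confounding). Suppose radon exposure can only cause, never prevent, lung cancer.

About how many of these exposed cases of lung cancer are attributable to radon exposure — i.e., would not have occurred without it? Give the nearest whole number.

about 180 cases

p₁ = 0.245, p₀ = 0.073.
PN = (p₁ − p₀)/p₁ = (0.245 − 0.073) / 0.245 ≈ 0.70204.
Attributable cases ≈ PN × (exposed cases) = 0.70204 × 256 ≈ 179.72.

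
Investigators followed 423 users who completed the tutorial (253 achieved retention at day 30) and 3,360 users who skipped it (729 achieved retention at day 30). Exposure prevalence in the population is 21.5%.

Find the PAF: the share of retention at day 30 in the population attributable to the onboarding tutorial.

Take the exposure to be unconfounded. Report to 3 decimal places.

PAF ≈ 0.274

p₁ = P(outcome | exposed) = 253/423 = 0.59811
p₀ = P(outcome | unexposed) = 729/3360 = 0.21696
Overall risk P(Y=1) = π·p₁ + (1−π)·p₀ = 0.215×0.59811 + 0.785×0.21696 = 0.29891.
Under exogeneity, PAF = [P(Y=1) − p₀] / P(Y=1).
PAF = (0.29891 − 0.21696) / 0.29891 ≈ 0.2741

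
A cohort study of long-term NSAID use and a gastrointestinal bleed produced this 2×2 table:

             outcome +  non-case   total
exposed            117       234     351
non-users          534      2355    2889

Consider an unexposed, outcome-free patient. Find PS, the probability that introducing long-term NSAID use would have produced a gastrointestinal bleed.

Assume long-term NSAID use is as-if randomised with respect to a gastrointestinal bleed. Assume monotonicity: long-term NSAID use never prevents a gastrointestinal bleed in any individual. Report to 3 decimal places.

PS ≈ 0.182

p₁ = P(outcome | exposed) = 117/351 = 0.33333
p₀ = P(outcome | unexposed) = 534/2889 = 0.18484
Under exogeneity and monotonicity, PS = (p₁ − p₀) / (1 − p₀).
PS = (0.33333 − 0.18484) / (1 − 0.18484) = 0.14849 / 0.81516 ≈ 0.1822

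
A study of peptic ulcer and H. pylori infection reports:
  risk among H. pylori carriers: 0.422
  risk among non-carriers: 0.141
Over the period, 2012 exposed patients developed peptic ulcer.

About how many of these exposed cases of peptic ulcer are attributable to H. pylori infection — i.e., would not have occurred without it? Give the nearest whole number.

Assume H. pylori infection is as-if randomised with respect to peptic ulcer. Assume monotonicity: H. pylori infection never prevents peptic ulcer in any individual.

Let p₁ = 0.422, p₀ = 0.141.
PN = (p₁ − p₀)/p₁ = (0.422 − 0.141) / 0.422 ≈ 0.66588.
Attributable cases ≈ PN × (exposed cases) = 0.66588 × 2012 ≈ 1339.74.

about 1340 cases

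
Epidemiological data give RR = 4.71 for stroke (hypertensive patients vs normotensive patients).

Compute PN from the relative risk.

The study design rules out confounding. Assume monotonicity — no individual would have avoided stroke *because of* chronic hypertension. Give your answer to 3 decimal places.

Under exogeneity and monotonicity, PN = (RR − 1) / RR = 1 − 1/RR.
PN = (4.71 − 1) / 4.71 = 3.71 / 4.71 ≈ 0.7877

PN ≈ 0.788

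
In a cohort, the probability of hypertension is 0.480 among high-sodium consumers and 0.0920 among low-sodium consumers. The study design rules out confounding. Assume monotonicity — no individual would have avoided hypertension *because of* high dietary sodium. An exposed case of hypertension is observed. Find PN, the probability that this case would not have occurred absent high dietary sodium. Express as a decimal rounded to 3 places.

PN ≈ 0.808

Let p₁ = 0.48, p₀ = 0.092.
Under exogeneity and monotonicity, PN = (p₁ − p₀) / p₁.
PN = (0.48 − 0.092) / 0.48 = 0.388 / 0.48 ≈ 0.8083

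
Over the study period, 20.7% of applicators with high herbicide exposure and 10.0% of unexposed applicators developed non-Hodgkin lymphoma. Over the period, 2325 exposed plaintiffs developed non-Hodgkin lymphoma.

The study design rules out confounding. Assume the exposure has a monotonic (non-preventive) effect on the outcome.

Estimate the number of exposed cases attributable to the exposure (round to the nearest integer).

p₁ = 0.207, p₀ = 0.1.
PN = (p₁ − p₀)/p₁ = (0.207 − 0.1) / 0.207 ≈ 0.51691.
Attributable cases ≈ PN × (exposed cases) = 0.51691 × 2325 ≈ 1201.81.

about 1202 cases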